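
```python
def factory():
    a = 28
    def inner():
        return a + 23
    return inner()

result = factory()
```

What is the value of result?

Step 1: factory() defines a = 28.
Step 2: inner() reads a = 28 from enclosing scope, returns 28 + 23 = 51.
Step 3: result = 51

The answer is 51.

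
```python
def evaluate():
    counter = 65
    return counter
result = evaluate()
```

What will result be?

Step 1: evaluate() defines counter = 65 in its local scope.
Step 2: return counter finds the local variable counter = 65.
Step 3: result = 65

The answer is 65.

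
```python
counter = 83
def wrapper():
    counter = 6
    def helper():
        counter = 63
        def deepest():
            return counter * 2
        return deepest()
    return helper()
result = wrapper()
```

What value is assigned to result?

Step 1: deepest() looks up counter through LEGB: not local, finds counter = 63 in enclosing helper().
Step 2: Returns 63 * 2 = 126.
Step 3: result = 126

The answer is 126.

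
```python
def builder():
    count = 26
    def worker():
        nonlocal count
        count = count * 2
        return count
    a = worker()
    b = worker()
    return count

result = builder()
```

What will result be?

Step 1: count starts at 26.
Step 2: First worker(): count = 26 * 2 = 52.
Step 3: Second worker(): count = 52 * 2 = 104.
Step 4: result = 104

The answer is 104.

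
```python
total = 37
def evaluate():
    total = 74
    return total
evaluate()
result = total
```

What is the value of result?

Step 1: total = 37 globally.
Step 2: evaluate() creates a LOCAL total = 74 (no global keyword!).
Step 3: The global total is unchanged. result = 37

The answer is 37.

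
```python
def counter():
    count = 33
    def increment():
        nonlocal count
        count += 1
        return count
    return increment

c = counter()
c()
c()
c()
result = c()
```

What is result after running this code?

Step 1: counter() creates closure with count = 33.
Step 2: Each c() call increments count via nonlocal. After 4 calls: 33 + 4 = 37.
Step 3: result = 37

The answer is 37.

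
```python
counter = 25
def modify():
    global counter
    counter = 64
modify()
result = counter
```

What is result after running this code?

Step 1: counter = 25 globally.
Step 2: modify() declares global counter and sets it to 64.
Step 3: After modify(), global counter = 64. result = 64

The answer is 64.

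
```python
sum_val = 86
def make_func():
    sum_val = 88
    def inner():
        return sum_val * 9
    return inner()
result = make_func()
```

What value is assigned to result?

Step 1: make_func() shadows global sum_val with sum_val = 88.
Step 2: inner() finds sum_val = 88 in enclosing scope, computes 88 * 9 = 792.
Step 3: result = 792

The answer is 792.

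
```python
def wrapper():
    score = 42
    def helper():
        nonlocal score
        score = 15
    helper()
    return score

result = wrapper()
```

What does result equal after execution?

Step 1: wrapper() sets score = 42.
Step 2: helper() uses nonlocal to reassign score = 15.
Step 3: result = 15

The answer is 15.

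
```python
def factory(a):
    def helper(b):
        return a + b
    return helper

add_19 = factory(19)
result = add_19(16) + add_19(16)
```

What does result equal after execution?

Step 1: add_19 captures a = 19.
Step 2: add_19(16) = 19 + 16 = 35, called twice.
Step 3: result = 35 + 35 = 70

The answer is 70.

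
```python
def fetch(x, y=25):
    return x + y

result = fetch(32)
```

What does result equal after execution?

Step 1: fetch(32) uses default y = 25.
Step 2: Returns 32 + 25 = 57.
Step 3: result = 57

The answer is 57.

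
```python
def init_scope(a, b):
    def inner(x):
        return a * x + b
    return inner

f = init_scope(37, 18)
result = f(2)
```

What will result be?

Step 1: init_scope(37, 18) captures a = 37, b = 18.
Step 2: f(2) computes 37 * 2 + 18 = 92.
Step 3: result = 92

The answer is 92.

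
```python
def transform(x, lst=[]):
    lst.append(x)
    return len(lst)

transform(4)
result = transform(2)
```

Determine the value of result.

Step 1: Mutable default list persists between calls.
Step 2: First call: lst = [4], len = 1. Second call: lst = [4, 2], len = 2.
Step 3: result = 2

The answer is 2.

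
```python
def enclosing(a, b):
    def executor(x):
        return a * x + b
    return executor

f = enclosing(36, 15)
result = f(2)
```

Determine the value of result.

Step 1: enclosing(36, 15) captures a = 36, b = 15.
Step 2: f(2) computes 36 * 2 + 15 = 87.
Step 3: result = 87

The answer is 87.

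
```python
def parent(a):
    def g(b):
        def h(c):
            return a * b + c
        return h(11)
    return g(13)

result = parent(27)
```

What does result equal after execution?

Step 1: a = 27, b = 13, c = 11.
Step 2: h() computes a * b + c = 27 * 13 + 11 = 362.
Step 3: result = 362

The answer is 362.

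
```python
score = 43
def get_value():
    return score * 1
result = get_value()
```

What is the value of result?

Step 1: score = 43 is defined globally.
Step 2: get_value() looks up score from global scope = 43, then computes 43 * 1 = 43.
Step 3: result = 43

The answer is 43.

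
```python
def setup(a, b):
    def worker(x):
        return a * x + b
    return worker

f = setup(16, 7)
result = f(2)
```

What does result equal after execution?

Step 1: setup(16, 7) captures a = 16, b = 7.
Step 2: f(2) computes 16 * 2 + 7 = 39.
Step 3: result = 39

The answer is 39.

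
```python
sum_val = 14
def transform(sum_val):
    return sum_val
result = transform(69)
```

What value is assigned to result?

Step 1: Global sum_val = 14.
Step 2: transform(69) takes parameter sum_val = 69, which shadows the global.
Step 3: result = 69

The answer is 69.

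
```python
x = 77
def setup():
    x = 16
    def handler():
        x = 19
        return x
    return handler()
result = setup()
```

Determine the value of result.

Step 1: Three scopes define x: global (77), setup (16), handler (19).
Step 2: handler() has its own local x = 19, which shadows both enclosing and global.
Step 3: result = 19 (local wins in LEGB)

The answer is 19.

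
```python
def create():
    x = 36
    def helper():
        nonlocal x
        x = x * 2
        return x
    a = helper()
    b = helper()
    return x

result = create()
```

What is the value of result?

Step 1: x starts at 36.
Step 2: First helper(): x = 36 * 2 = 72.
Step 3: Second helper(): x = 72 * 2 = 144.
Step 4: result = 144

The answer is 144.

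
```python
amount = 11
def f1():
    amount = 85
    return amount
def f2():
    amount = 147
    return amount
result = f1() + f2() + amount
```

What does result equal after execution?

Step 1: Each function shadows global amount with its own local.
Step 2: f1() returns 85, f2() returns 147.
Step 3: Global amount = 11 is unchanged. result = 85 + 147 + 11 = 243

The answer is 243.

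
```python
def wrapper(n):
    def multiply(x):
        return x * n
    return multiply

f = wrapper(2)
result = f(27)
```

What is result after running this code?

Step 1: wrapper(2) returns multiply closure with n = 2.
Step 2: f(27) computes 27 * 2 = 54.
Step 3: result = 54

The answer is 54.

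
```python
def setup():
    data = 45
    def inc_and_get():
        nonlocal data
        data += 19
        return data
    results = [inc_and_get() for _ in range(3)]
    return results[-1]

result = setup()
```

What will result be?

Step 1: data = 45.
Step 2: Three calls to inc_and_get(), each adding 19.
Step 3: Last value = 45 + 19 * 3 = 102

The answer is 102.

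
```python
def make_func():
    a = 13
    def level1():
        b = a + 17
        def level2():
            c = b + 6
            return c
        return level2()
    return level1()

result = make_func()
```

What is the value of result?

Step 1: a = 13. b = a + 17 = 30.
Step 2: c = b + 6 = 30 + 6 = 36.
Step 3: result = 36

The answer is 36.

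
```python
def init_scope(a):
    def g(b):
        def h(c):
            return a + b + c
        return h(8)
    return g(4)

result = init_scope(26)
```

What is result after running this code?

Step 1: a = 26, b = 4, c = 8 across three nested scopes.
Step 2: h() accesses all three via LEGB rule.
Step 3: result = 26 + 4 + 8 = 38

The answer is 38.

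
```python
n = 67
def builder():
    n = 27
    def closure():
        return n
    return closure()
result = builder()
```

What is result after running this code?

Step 1: n = 67 globally, but builder() defines n = 27 locally.
Step 2: closure() looks up n. Not in local scope, so checks enclosing scope (builder) and finds n = 27.
Step 3: result = 27

The answer is 27.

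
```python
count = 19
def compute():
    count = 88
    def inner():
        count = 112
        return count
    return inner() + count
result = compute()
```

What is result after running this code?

Step 1: compute() has local count = 88. inner() has local count = 112.
Step 2: inner() returns its local count = 112.
Step 3: compute() returns 112 + its own count (88) = 200

The answer is 200.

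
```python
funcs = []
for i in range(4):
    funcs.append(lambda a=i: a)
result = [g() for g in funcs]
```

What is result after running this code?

Step 1: Default arg a=i captures i at each iteration.
Step 2: Each lambda has its own default: 0, 1, ..., 3.
Step 3: result = [0, 1, 2, 3]

The answer is [0, 1, 2, 3].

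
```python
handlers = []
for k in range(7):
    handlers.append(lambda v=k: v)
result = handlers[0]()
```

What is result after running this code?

Step 1: Default argument v=k captures k's value at each iteration.
Step 2: handlers[0] captured v = 0 when k was 0.
Step 3: result = 0

The answer is 0.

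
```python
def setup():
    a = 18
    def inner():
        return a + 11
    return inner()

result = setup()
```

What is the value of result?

Step 1: setup() defines a = 18.
Step 2: inner() reads a = 18 from enclosing scope, returns 18 + 11 = 29.
Step 3: result = 29

The answer is 29.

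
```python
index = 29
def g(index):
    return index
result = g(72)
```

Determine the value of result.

Step 1: Global index = 29.
Step 2: g(72) takes parameter index = 72, which shadows the global.
Step 3: result = 72

The answer is 72.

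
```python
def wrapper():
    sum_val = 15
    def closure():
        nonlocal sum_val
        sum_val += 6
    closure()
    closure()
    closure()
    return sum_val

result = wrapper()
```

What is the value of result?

Step 1: sum_val starts at 15.
Step 2: closure() is called 3 times, each adding 6.
Step 3: sum_val = 15 + 6 * 3 = 33

The answer is 33.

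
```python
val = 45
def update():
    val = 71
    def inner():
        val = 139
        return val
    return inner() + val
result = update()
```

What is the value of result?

Step 1: update() has local val = 71. inner() has local val = 139.
Step 2: inner() returns its local val = 139.
Step 3: update() returns 139 + its own val (71) = 210

The answer is 210.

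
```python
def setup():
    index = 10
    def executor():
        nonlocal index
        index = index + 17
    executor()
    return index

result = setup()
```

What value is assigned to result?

Step 1: setup() sets index = 10.
Step 2: executor() uses nonlocal to modify index in setup's scope: index = 10 + 17 = 27.
Step 3: setup() returns the modified index = 27

The answer is 27.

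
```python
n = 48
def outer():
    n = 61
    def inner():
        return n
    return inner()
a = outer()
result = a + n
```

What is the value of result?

Step 1: outer() has local n = 61. inner() reads from enclosing.
Step 2: outer() returns 61. Global n = 48 unchanged.
Step 3: result = 61 + 48 = 109

The answer is 109.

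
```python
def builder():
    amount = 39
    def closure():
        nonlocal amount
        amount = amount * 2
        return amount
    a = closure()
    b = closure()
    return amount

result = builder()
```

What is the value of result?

Step 1: amount starts at 39.
Step 2: First closure(): amount = 39 * 2 = 78.
Step 3: Second closure(): amount = 78 * 2 = 156.
Step 4: result = 156

The answer is 156.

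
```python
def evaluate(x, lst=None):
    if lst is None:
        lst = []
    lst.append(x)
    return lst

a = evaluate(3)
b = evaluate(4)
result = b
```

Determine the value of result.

Step 1: None default with guard creates a NEW list each call.
Step 2: a = [3] (fresh list). b = [4] (another fresh list).
Step 3: result = [4] (this is the fix for mutable default)

The answer is [4].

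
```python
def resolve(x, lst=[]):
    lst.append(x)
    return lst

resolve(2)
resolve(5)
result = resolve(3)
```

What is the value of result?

Step 1: Mutable default argument gotcha! The list [] is created once.
Step 2: Each call appends to the SAME list: [2], [2, 5], [2, 5, 3].
Step 3: result = [2, 5, 3]

The answer is [2, 5, 3].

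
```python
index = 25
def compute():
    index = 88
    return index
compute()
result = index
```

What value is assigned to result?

Step 1: index = 25 globally.
Step 2: compute() creates a LOCAL index = 88 (no global keyword!).
Step 3: The global index is unchanged. result = 25

The answer is 25.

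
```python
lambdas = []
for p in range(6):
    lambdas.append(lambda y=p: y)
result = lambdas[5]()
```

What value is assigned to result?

Step 1: Default argument y=p captures p's value at each iteration.
Step 2: lambdas[5] captured y = 5 when p was 5.
Step 3: result = 5

The answer is 5.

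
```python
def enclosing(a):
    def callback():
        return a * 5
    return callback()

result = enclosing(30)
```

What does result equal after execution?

Step 1: enclosing(30) binds parameter a = 30.
Step 2: callback() accesses a = 30 from enclosing scope.
Step 3: result = 30 * 5 = 150

The answer is 150.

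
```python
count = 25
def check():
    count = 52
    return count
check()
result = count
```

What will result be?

Step 1: Global count = 25.
Step 2: check() creates local count = 52 (shadow, not modification).
Step 3: After check() returns, global count is unchanged. result = 25

The answer is 25.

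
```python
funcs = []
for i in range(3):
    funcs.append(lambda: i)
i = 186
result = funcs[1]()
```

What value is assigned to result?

Step 1: Lambdas capture the variable i by reference, not by value.
Step 2: After the loop, i is reassigned to 186.
Step 3: funcs[1]() looks up the current i = 186. result = 186

The answer is 186.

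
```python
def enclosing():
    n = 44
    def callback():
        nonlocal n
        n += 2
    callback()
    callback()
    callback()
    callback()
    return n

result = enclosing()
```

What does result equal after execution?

Step 1: n starts at 44.
Step 2: callback() is called 4 times, each adding 2.
Step 3: n = 44 + 2 * 4 = 52

The answer is 52.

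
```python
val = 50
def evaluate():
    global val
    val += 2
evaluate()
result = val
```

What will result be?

Step 1: val = 50 globally.
Step 2: evaluate() modifies global val: val += 2 = 52.
Step 3: result = 52

The answer is 52.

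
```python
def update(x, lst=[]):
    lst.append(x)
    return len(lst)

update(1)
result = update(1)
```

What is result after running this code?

Step 1: Mutable default list persists between calls.
Step 2: First call: lst = [1], len = 1. Second call: lst = [1, 1], len = 2.
Step 3: result = 2

The answer is 2.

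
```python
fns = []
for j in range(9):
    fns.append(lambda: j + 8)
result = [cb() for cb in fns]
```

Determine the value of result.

Step 1: All lambdas capture j by reference. After the loop, j = 8.
Step 2: Each call returns 8 + 8 = 16.
Step 3: result = [16, 16, 16, 16, 16, 16, 16, 16, 16]

The answer is [16, 16, 16, 16, 16, 16, 16, 16, 16].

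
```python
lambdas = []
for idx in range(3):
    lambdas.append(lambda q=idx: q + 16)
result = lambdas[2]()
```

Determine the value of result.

Step 1: Default argument q=idx captures idx's value at definition time.
Step 2: lambdas[2] was defined when idx = 2, so q defaults to 2.
Step 3: result = 2 + 16 = 18 (default arg fixes the late binding issue)

The answer is 18.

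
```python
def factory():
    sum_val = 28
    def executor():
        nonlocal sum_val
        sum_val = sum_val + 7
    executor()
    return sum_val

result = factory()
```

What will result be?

Step 1: factory() sets sum_val = 28.
Step 2: executor() uses nonlocal to modify sum_val in factory's scope: sum_val = 28 + 7 = 35.
Step 3: factory() returns the modified sum_val = 35

The answer is 35.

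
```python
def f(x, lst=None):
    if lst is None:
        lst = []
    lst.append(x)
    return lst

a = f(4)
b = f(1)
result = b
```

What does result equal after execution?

Step 1: None default with guard creates a NEW list each call.
Step 2: a = [4] (fresh list). b = [1] (another fresh list).
Step 3: result = [1] (this is the fix for mutable default)

The answer is [1].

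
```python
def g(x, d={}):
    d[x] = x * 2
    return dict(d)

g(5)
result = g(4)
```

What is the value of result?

Step 1: Mutable default dict is shared across calls.
Step 2: First call adds 5: 10. Second call adds 4: 8.
Step 3: result = {5: 10, 4: 8}

The answer is {5: 10, 4: 8}.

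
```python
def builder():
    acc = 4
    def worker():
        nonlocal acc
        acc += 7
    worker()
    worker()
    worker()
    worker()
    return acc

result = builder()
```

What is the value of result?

Step 1: acc starts at 4.
Step 2: worker() is called 4 times, each adding 7.
Step 3: acc = 4 + 7 * 4 = 32

The answer is 32.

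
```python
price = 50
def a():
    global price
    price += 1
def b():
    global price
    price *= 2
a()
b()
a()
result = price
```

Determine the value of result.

Step 1: price = 50.
Step 2: a(): price = 50 + 1 = 51.
Step 3: b(): price = 51 * 2 = 102.
Step 4: a(): price = 102 + 1 = 103

The answer is 103.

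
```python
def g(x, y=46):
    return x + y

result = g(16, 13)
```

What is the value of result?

Step 1: g(16, 13) overrides default y with 13.
Step 2: Returns 16 + 13 = 29.
Step 3: result = 29

The answer is 29.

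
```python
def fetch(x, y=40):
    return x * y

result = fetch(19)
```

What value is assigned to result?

Step 1: fetch(19) uses default y = 40.
Step 2: Returns 19 * 40 = 760.
Step 3: result = 760

The answer is 760.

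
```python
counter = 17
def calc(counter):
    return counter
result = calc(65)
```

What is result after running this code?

Step 1: Global counter = 17.
Step 2: calc(65) takes parameter counter = 65, which shadows the global.
Step 3: result = 65

The answer is 65.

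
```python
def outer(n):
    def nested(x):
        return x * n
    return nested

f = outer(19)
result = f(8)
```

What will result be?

Step 1: outer(19) creates a closure capturing n = 19.
Step 2: f(8) computes 8 * 19 = 152.
Step 3: result = 152

The answer is 152.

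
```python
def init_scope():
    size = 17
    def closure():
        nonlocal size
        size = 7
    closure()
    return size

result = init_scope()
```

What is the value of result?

Step 1: init_scope() sets size = 17.
Step 2: closure() uses nonlocal to reassign size = 7.
Step 3: result = 7

The answer is 7.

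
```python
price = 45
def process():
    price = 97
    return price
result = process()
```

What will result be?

Step 1: Global price = 45.
Step 2: process() creates local price = 97, shadowing the global.
Step 3: Returns local price = 97. result = 97

The answer is 97.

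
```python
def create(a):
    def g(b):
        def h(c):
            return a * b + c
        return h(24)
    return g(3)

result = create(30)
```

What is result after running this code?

Step 1: a = 30, b = 3, c = 24.
Step 2: h() computes a * b + c = 30 * 3 + 24 = 114.
Step 3: result = 114

The answer is 114.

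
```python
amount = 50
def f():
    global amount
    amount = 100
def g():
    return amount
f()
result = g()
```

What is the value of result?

Step 1: amount = 50.
Step 2: f() sets global amount = 100.
Step 3: g() reads global amount = 100. result = 100

The answer is 100.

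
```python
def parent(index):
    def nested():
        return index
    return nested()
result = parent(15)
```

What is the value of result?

Step 1: parent(15) binds parameter index = 15.
Step 2: nested() looks up index in enclosing scope and finds the parameter index = 15.
Step 3: result = 15

The answer is 15.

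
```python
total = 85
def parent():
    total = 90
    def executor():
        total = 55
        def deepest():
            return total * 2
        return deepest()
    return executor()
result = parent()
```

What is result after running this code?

Step 1: deepest() looks up total through LEGB: not local, finds total = 55 in enclosing executor().
Step 2: Returns 55 * 2 = 110.
Step 3: result = 110

The answer is 110.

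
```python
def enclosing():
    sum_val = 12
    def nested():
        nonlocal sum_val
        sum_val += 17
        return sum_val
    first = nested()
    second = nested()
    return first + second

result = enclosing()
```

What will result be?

Step 1: sum_val starts at 12.
Step 2: First call: sum_val = 12 + 17 = 29, returns 29.
Step 3: Second call: sum_val = 29 + 17 = 46, returns 46.
Step 4: result = 29 + 46 = 75

The answer is 75.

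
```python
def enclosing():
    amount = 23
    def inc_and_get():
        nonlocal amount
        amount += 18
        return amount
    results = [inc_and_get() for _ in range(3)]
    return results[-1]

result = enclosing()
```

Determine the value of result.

Step 1: amount = 23.
Step 2: Three calls to inc_and_get(), each adding 18.
Step 3: Last value = 23 + 18 * 3 = 77

The answer is 77.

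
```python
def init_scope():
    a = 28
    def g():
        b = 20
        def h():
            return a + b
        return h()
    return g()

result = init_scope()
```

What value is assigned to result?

Step 1: init_scope() defines a = 28. g() defines b = 20.
Step 2: h() accesses both from enclosing scopes: a = 28, b = 20.
Step 3: result = 28 + 20 = 48

The answer is 48.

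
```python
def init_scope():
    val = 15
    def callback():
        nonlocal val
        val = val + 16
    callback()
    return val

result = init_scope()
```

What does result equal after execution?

Step 1: init_scope() sets val = 15.
Step 2: callback() uses nonlocal to modify val in init_scope's scope: val = 15 + 16 = 31.
Step 3: init_scope() returns the modified val = 31

The answer is 31.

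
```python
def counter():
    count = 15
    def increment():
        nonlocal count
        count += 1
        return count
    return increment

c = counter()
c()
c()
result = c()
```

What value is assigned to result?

Step 1: counter() creates closure with count = 15.
Step 2: Each c() call increments count via nonlocal. After 3 calls: 15 + 3 = 18.
Step 3: result = 18

The answer is 18.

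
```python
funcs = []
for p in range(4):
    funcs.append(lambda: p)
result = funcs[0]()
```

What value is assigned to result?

Step 1: The loop creates 4 lambdas, all referencing the same variable p.
Step 2: After the loop, p = 3 (final value).
Step 3: funcs[0]() looks up p at call time and finds 3. This is the late binding gotcha. result = 3

The answer is 3.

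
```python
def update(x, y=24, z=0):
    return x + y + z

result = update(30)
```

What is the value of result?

Step 1: update(30) uses defaults y = 24, z = 0.
Step 2: Returns 30 + 24 + 0 = 54.
Step 3: result = 54

The answer is 54.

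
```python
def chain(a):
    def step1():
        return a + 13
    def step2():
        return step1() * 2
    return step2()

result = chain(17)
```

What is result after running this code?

Step 1: chain(17) captures a = 17.
Step 2: step2() calls step1() which returns 17 + 13 = 30.
Step 3: step2() returns 30 * 2 = 60

The answer is 60.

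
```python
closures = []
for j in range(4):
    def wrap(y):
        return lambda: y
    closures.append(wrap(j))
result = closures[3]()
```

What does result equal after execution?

Step 1: wrap(j) creates a new scope capturing y = j at call time.
Step 2: closures[3] = wrap(3), so its lambda captures y = 3.
Step 3: result = 3 (closure factory fixes late binding)

The answer is 3.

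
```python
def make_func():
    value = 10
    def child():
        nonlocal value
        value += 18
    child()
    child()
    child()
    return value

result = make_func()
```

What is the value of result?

Step 1: value starts at 10.
Step 2: child() is called 3 times, each adding 18.
Step 3: value = 10 + 18 * 3 = 64

The answer is 64.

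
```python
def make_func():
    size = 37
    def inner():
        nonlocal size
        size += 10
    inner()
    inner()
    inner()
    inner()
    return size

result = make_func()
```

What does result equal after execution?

Step 1: size starts at 37.
Step 2: inner() is called 4 times, each adding 10.
Step 3: size = 37 + 10 * 4 = 77

The answer is 77.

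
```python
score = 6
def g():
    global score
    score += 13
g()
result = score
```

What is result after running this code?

Step 1: score = 6 globally.
Step 2: g() modifies global score: score += 13 = 19.
Step 3: result = 19

The answer is 19.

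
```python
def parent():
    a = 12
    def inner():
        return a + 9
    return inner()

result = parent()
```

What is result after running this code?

Step 1: parent() defines a = 12.
Step 2: inner() reads a = 12 from enclosing scope, returns 12 + 9 = 21.
Step 3: result = 21

The answer is 21.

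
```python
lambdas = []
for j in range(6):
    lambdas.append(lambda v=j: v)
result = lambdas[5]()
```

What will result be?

Step 1: Default argument v=j captures j's value at each iteration.
Step 2: lambdas[5] captured v = 5 when j was 5.
Step 3: result = 5

The answer is 5.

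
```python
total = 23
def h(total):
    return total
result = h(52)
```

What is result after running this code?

Step 1: Global total = 23.
Step 2: h(52) takes parameter total = 52, which shadows the global.
Step 3: result = 52

The answer is 52.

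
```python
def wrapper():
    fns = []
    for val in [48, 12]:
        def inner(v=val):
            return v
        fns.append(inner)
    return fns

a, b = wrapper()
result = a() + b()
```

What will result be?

Step 1: Default argument v=val captures val at each iteration.
Step 2: a() returns 48 (captured at first iteration), b() returns 12 (captured at second).
Step 3: result = 48 + 12 = 60

The answer is 60.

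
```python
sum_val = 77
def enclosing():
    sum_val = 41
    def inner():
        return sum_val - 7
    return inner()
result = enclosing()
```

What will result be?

Step 1: enclosing() shadows global sum_val with sum_val = 41.
Step 2: inner() finds sum_val = 41 in enclosing scope, computes 41 - 7 = 34.
Step 3: result = 34

The answer is 34.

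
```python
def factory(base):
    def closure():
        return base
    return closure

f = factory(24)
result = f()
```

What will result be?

Step 1: factory(24) creates closure capturing base = 24.
Step 2: f() returns the captured base = 24.
Step 3: result = 24

The answer is 24.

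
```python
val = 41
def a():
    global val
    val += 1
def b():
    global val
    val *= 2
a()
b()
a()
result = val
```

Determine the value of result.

Step 1: val = 41.
Step 2: a(): val = 41 + 1 = 42.
Step 3: b(): val = 42 * 2 = 84.
Step 4: a(): val = 84 + 1 = 85

The answer is 85.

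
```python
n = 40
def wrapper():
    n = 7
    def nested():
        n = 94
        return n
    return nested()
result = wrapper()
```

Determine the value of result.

Step 1: Three scopes define n: global (40), wrapper (7), nested (94).
Step 2: nested() has its own local n = 94, which shadows both enclosing and global.
Step 3: result = 94 (local wins in LEGB)

The answer is 94.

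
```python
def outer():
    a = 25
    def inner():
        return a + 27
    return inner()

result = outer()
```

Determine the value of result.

Step 1: outer() defines a = 25.
Step 2: inner() reads a = 25 from enclosing scope, returns 25 + 27 = 52.
Step 3: result = 52

The answer is 52.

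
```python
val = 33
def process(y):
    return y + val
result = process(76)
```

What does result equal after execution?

Step 1: val = 33 is defined globally.
Step 2: process(76) uses parameter y = 76 and looks up val from global scope = 33.
Step 3: result = 76 + 33 = 109

The answer is 109.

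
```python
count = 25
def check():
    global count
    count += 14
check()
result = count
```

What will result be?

Step 1: count = 25 globally.
Step 2: check() modifies global count: count += 14 = 39.
Step 3: result = 39

The answer is 39.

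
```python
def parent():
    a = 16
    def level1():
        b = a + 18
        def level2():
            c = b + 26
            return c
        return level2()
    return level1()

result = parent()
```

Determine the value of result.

Step 1: a = 16. b = a + 18 = 34.
Step 2: c = b + 26 = 34 + 26 = 60.
Step 3: result = 60

The answer is 60.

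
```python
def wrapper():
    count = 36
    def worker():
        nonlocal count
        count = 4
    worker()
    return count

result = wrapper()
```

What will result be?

Step 1: wrapper() sets count = 36.
Step 2: worker() uses nonlocal to reassign count = 4.
Step 3: result = 4

The answer is 4.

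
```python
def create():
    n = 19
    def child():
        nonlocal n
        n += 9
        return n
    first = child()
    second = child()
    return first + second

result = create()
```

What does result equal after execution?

Step 1: n starts at 19.
Step 2: First call: n = 19 + 9 = 28, returns 28.
Step 3: Second call: n = 28 + 9 = 37, returns 37.
Step 4: result = 28 + 37 = 65

The answer is 65.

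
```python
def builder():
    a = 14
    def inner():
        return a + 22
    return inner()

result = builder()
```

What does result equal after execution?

Step 1: builder() defines a = 14.
Step 2: inner() reads a = 14 from enclosing scope, returns 14 + 22 = 36.
Step 3: result = 36

The answer is 36.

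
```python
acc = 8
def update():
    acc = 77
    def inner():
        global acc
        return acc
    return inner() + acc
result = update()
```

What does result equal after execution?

Step 1: Global acc = 8. update() shadows with local acc = 77.
Step 2: inner() uses global keyword, so inner() returns global acc = 8.
Step 3: update() returns 8 + 77 = 85

The answer is 85.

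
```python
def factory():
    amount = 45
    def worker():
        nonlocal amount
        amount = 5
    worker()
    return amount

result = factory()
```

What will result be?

Step 1: factory() sets amount = 45.
Step 2: worker() uses nonlocal to reassign amount = 5.
Step 3: result = 5

The answer is 5.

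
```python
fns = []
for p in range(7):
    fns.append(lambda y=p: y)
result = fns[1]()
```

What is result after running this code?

Step 1: Default argument y=p captures p's value at each iteration.
Step 2: fns[1] captured y = 1 when p was 1.
Step 3: result = 1

The answer is 1.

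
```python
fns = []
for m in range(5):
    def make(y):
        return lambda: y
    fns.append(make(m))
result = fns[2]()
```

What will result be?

Step 1: make(m) creates a new scope capturing y = m at call time.
Step 2: fns[2] = make(2), so its lambda captures y = 2.
Step 3: result = 2 (closure factory fixes late binding)

The answer is 2.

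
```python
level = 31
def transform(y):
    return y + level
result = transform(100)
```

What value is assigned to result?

Step 1: level = 31 is defined globally.
Step 2: transform(100) uses parameter y = 100 and looks up level from global scope = 31.
Step 3: result = 100 + 31 = 131

The answer is 131.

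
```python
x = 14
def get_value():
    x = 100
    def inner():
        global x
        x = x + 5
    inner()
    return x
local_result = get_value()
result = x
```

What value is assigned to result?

Step 1: Global x = 14. get_value() creates local x = 100.
Step 2: inner() declares global x and adds 5: global x = 14 + 5 = 19.
Step 3: get_value() returns its local x = 100 (unaffected by inner).
Step 4: result = global x = 19

The answer is 19.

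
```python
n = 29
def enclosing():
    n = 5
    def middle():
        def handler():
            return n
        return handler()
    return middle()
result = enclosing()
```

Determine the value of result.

Step 1: enclosing() defines n = 5. middle() and handler() have no local n.
Step 2: handler() checks local (none), enclosing middle() (none), enclosing enclosing() and finds n = 5.
Step 3: result = 5

The answer is 5.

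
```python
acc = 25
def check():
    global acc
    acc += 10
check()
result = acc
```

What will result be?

Step 1: acc = 25 globally.
Step 2: check() modifies global acc: acc += 10 = 35.
Step 3: result = 35

The answer is 35.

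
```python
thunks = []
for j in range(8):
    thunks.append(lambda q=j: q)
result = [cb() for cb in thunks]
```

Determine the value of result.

Step 1: Default arg q=j captures j at each iteration.
Step 2: Each lambda has its own default: 0, 1, ..., 7.
Step 3: result = [0, 1, 2, 3, 4, 5, 6, 7]

The answer is [0, 1, 2, 3, 4, 5, 6, 7].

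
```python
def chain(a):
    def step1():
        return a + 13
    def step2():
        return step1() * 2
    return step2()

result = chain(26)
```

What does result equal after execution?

Step 1: chain(26) captures a = 26.
Step 2: step2() calls step1() which returns 26 + 13 = 39.
Step 3: step2() returns 39 * 2 = 78

The answer is 78.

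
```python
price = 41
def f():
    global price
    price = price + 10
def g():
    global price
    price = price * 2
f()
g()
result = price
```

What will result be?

Step 1: price = 41.
Step 2: f() adds 10: price = 41 + 10 = 51.
Step 3: g() doubles: price = 51 * 2 = 102.
Step 4: result = 102

The answer is 102.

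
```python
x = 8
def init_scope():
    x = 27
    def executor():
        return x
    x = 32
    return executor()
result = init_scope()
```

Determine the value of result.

Step 1: init_scope() sets x = 27, then later x = 32.
Step 2: executor() is called after x is reassigned to 32. Closures capture variables by reference, not by value.
Step 3: result = 32

The answer is 32.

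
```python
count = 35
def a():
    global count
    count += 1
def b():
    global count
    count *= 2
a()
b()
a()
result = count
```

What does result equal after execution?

Step 1: count = 35.
Step 2: a(): count = 35 + 1 = 36.
Step 3: b(): count = 36 * 2 = 72.
Step 4: a(): count = 72 + 1 = 73

The answer is 73.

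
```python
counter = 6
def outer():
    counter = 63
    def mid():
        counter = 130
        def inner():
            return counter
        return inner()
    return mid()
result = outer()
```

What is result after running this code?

Step 1: Three levels of shadowing: global 6, outer 63, mid 130.
Step 2: inner() finds counter = 130 in enclosing mid() scope.
Step 3: result = 130

The answer is 130.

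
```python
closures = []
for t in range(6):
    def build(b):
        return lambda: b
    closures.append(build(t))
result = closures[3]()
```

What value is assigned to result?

Step 1: build(t) creates a new scope capturing b = t at call time.
Step 2: closures[3] = build(3), so its lambda captures b = 3.
Step 3: result = 3 (closure factory fixes late binding)

The answer is 3.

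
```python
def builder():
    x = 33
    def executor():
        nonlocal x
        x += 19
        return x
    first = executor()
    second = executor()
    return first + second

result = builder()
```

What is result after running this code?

Step 1: x starts at 33.
Step 2: First call: x = 33 + 19 = 52, returns 52.
Step 3: Second call: x = 52 + 19 = 71, returns 71.
Step 4: result = 52 + 71 = 123

The answer is 123.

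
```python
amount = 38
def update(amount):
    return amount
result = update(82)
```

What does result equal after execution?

Step 1: Global amount = 38.
Step 2: update(82) takes parameter amount = 82, which shadows the global.
Step 3: result = 82

The answer is 82.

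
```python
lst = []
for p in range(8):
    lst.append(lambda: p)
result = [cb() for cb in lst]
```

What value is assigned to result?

Step 1: All 8 lambdas share the same variable p.
Step 2: After the loop, p = 7.
Step 3: Each call returns 7. result = [7, 7, 7, 7, 7, 7, 7, 7]

The answer is [7, 7, 7, 7, 7, 7, 7, 7].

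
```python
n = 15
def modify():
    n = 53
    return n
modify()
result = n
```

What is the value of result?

Step 1: n = 15 globally.
Step 2: modify() creates a LOCAL n = 53 (no global keyword!).
Step 3: The global n is unchanged. result = 15

The answer is 15.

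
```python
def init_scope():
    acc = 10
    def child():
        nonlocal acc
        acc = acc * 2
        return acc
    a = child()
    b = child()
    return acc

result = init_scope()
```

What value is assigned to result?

Step 1: acc starts at 10.
Step 2: First child(): acc = 10 * 2 = 20.
Step 3: Second child(): acc = 20 * 2 = 40.
Step 4: result = 40

The answer is 40.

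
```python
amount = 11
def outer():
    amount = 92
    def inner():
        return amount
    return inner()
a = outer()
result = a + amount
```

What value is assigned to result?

Step 1: outer() has local amount = 92. inner() reads from enclosing.
Step 2: outer() returns 92. Global amount = 11 unchanged.
Step 3: result = 92 + 11 = 103

The answer is 103.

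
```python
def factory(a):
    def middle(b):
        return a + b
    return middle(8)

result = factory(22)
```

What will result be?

Step 1: factory(22) passes a = 22.
Step 2: middle(8) has b = 8, reads a = 22 from enclosing.
Step 3: result = 22 + 8 = 30

The answer is 30.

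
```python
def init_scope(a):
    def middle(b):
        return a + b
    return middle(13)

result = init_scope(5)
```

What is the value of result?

Step 1: init_scope(5) passes a = 5.
Step 2: middle(13) has b = 13, reads a = 5 from enclosing.
Step 3: result = 5 + 13 = 18

The answer is 18.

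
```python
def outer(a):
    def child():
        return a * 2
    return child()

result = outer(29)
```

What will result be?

Step 1: outer(29) binds parameter a = 29.
Step 2: child() accesses a = 29 from enclosing scope.
Step 3: result = 29 * 2 = 58

The answer is 58.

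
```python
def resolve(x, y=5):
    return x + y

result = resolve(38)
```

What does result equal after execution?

Step 1: resolve(38) uses default y = 5.
Step 2: Returns 38 + 5 = 43.
Step 3: result = 43

The answer is 43.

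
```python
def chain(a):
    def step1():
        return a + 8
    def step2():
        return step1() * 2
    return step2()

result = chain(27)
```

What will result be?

Step 1: chain(27) captures a = 27.
Step 2: step2() calls step1() which returns 27 + 8 = 35.
Step 3: step2() returns 35 * 2 = 70

The answer is 70.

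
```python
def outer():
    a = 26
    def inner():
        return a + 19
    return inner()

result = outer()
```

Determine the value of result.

Step 1: outer() defines a = 26.
Step 2: inner() reads a = 26 from enclosing scope, returns 26 + 19 = 45.
Step 3: result = 45

The answer is 45.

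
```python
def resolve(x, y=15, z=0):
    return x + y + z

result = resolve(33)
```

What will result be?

Step 1: resolve(33) uses defaults y = 15, z = 0.
Step 2: Returns 33 + 15 + 0 = 48.
Step 3: result = 48

The answer is 48.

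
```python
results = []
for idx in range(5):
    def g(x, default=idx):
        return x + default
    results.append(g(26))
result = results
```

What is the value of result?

Step 1: Default argument default=idx is evaluated at function definition time.
Step 2: Each iteration creates g with default = current idx value.
Step 3: g(26) returns 26 + default. results = [26, 27, 28, 29, 30]

The answer is [26, 27, 28, 29, 30].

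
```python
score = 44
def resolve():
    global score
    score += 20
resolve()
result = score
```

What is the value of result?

Step 1: score = 44 globally.
Step 2: resolve() modifies global score: score += 20 = 64.
Step 3: result = 64

The answer is 64.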